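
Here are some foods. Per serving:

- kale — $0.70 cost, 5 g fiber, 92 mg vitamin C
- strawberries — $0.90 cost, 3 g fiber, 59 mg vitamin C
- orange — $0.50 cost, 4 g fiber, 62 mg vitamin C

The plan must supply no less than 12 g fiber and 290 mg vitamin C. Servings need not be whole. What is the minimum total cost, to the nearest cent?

$2.21

kale only: max(12/5, 290/92) = 3.152 servings → $2.21.
strawberries only: max(12/3, 290/59) = 4.915 servings → $4.42.
orange only: max(12/4, 290/62) = 4.677 servings → $2.34.
kale + strawberries with both targets exact would need a negative amount; discard.
kale + orange: intersection lies outside the first quadrant.
strawberries + orange: intersection lies outside the first quadrant.
Cheapest feasible corner: $2.21.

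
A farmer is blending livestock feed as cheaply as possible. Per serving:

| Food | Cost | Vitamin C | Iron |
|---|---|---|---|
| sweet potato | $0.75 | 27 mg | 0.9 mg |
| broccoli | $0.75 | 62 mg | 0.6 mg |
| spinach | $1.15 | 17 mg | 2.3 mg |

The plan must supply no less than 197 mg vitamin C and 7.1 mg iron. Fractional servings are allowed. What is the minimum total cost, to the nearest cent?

At the optimum either one food covers both requirements or two foods hit both targets exactly; no other combination can be cheaper.
sweet potato only: max(197/27, 7.1/0.9) = 7.889 servings → $5.92.
broccoli only: max(197/62, 7.1/0.6) = 11.83 servings → $8.88.
spinach only: max(197/17, 7.1/2.3) = 11.59 servings → $13.33.
sweet potato + broccoli with both targets exact would need a negative amount; discard.
sweet potato + spinach with both tight: 7.103 servings and 0.3077 servings → $5.68.
broccoli + spinach with both tight: 2.511 servings and 2.432 servings → $4.68.
Cheapest feasible corner: $4.68.

$4.68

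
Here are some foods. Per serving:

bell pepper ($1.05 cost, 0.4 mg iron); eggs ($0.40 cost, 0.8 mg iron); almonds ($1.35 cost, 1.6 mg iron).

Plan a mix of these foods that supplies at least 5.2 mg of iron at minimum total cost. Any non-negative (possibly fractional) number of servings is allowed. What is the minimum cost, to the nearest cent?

$2.60

Cost per mg of iron: eggs $0.5000, almonds $0.8438, bell pepper $2.6250.
With no serving limits, use only eggs: 5.2 mg / 0.8 mg = 6.5 servings × $0.40 = $2.60.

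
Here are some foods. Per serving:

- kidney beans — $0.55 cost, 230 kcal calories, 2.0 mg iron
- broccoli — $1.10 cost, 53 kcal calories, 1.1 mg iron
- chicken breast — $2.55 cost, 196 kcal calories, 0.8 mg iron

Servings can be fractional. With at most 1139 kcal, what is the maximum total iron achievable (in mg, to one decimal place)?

23.6 mg

Iron per kcal: broccoli 0.02075, kidney beans 0.008696, chicken breast 0.004082.
With no serving limits, spend the whole calories allowance on broccoli: 1139 kcal / 53 kcal × 1.1 mg = 23.6 mg.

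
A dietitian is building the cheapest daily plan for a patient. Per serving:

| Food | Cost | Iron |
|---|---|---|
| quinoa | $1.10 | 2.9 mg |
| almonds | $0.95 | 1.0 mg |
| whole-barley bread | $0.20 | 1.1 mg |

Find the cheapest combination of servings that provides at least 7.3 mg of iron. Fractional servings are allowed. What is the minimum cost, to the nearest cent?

$1.33

Cost per mg of iron: whole-barley bread $0.1818, quinoa $0.3793, almonds $0.9500.
With no serving limits, use only whole-barley bread: 7.3 mg / 1.1 mg = 6.636 servings × $0.20 = $1.33.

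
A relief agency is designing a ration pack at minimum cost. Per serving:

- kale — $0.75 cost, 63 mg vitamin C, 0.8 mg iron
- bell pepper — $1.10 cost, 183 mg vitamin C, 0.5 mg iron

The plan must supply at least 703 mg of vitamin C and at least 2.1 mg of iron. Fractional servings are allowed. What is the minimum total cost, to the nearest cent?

The cheapest plan sits at a corner of the feasible region — with two constraints it uses at most two foods.
kale only: max(703/63, 2.1/0.8) = 11.16 servings → $8.37.
bell pepper only: max(703/183, 2.1/0.5) = 4.2 servings → $4.62.
kale + bell pepper with both tight: 0.2855 servings and 3.743 servings → $4.33.
Cheapest feasible corner: $4.33.

$4.33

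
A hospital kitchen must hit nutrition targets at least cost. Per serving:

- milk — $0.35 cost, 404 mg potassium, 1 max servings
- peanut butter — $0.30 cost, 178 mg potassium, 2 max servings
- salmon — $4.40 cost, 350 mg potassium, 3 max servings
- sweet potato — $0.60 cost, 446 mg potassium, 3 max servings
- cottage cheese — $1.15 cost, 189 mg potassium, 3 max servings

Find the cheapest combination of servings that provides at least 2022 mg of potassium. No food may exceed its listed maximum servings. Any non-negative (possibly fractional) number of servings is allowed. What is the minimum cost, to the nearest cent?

$2.62

Cost per mg of potassium: milk $0.0009, sweet potato $0.0013, peanut butter $0.0017, cottage cheese $0.0061, salmon $0.0126.
Take 1 serving of milk: +404.0 mg potassium for $0.35 (total $0.35, still need 1618.0 mg).
Take 3 servings of sweet potato: +1338.0 mg potassium for $1.80 (total $2.15, still need 280.0 mg).
Take 1.573 servings of peanut butter: +280.0 mg potassium for $0.47 (total $2.62, still need 0.0 mg).
Filling from the cheapest source first is optimal under one linear minimum: $2.62.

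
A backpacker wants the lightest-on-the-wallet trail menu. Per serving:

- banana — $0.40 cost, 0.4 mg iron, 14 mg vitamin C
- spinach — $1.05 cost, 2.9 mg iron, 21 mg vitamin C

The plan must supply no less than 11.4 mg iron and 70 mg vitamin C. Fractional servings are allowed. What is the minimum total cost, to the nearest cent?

$4.13

With two linear requirements the optimum uses one or two foods; enumerate the corners.
banana only: max(11.4/0.4, 70/14) = 28.5 servings → $11.40.
spinach only: max(11.4/2.9, 70/21) = 3.931 servings → $4.13.
banana + spinach: intersection lies outside the first quadrant.
Cheapest feasible corner: $4.13.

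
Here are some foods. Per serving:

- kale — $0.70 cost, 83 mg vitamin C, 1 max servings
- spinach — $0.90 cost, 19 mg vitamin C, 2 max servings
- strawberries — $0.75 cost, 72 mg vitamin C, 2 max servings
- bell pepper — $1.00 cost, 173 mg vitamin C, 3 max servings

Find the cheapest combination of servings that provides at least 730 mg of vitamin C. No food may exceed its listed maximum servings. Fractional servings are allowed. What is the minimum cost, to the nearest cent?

Cost per mg of vitamin C: bell pepper $0.0058, kale $0.0084, strawberries $0.0104, spinach $0.0474.
Take 3 servings of bell pepper: +519.0 mg vitamin C for $3.00 (total $3.00, still need 211.0 mg).
Take 1 serving of kale: +83.0 mg vitamin C for $0.70 (total $3.70, still need 128.0 mg).
Take 1.778 servings of strawberries: +128.0 mg vitamin C for $1.33 (total $5.03, still need 0.0 mg).
Greedy by cheapest-per-mg is optimal for a single linear constraint, so the minimum cost is $5.03.

$5.03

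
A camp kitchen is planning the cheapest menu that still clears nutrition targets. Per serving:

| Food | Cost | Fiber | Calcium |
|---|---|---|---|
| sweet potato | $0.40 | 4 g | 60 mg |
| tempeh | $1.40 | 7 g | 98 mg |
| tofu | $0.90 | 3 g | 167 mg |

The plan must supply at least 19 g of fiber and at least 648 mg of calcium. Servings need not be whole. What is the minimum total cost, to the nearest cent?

With two linear requirements the optimum uses one or two foods; enumerate the corners.
sweet potato only: max(19/4, 648/60) = 10.8 servings → $4.32.
tempeh only: max(19/7, 648/98) = 6.612 servings → $9.26.
tofu only: max(19/3, 648/167) = 6.333 servings → $5.70.
sweet potato + tempeh: the both-tight solution has a negative serving — not a feasible corner.
sweet potato + tofu with both tight: 2.518 servings and 2.975 servings → $3.69.
tempeh + tofu with both tight: 1.405 servings and 3.056 servings → $4.72.
The minimum over all feasible corners is $3.69.

$3.69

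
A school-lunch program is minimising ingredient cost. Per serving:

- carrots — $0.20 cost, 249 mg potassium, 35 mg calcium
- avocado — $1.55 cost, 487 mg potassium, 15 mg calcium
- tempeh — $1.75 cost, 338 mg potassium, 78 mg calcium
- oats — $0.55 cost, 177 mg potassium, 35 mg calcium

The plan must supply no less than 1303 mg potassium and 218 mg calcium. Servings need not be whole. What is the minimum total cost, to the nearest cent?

$1.25

A basic optimal solution has at most two foods positive. Try each food alone and each pair with both targets met exactly.
carrots only: max(1303/249, 218/35) = 6.229 servings → $1.25.
avocado only: max(1303/487, 218/15) = 14.53 servings → $22.53.
tempeh only: max(1303/338, 218/78) = 3.855 servings → $6.75.
oats only: max(1303/177, 218/35) = 7.362 servings → $4.05.
carrots + avocado: intersection lies outside the first quadrant.
carrots + tempeh with both tight: 3.682 servings and 1.143 servings → $2.74.
carrots + oats with both tight: 2.785 servings and 3.443 servings → $2.45.
avocado + tempeh with both tight: 0.8491 servings and 2.632 servings → $5.92.
avocado + oats with both tight: 0.4878 servings and 6.02 servings → $4.07.
tempeh + oats with both targets exact would need a negative amount; discard.
So the least-cost plan costs $1.25.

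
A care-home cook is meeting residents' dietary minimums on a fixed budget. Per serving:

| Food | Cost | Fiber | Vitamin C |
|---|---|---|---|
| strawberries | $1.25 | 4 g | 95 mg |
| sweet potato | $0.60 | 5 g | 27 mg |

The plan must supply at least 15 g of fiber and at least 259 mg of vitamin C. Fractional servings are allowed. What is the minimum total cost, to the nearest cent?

$3.67

A basic optimal solution has at most two foods positive. Try each food alone and each pair with both targets met exactly.
strawberries only: max(15/4, 259/95) = 3.75 servings → $4.69.
sweet potato only: max(15/5, 259/27) = 9.593 servings → $5.76.
strawberries + sweet potato with both tight: 2.425 servings and 1.06 servings → $3.67.
The minimum over all feasible corners is $3.67.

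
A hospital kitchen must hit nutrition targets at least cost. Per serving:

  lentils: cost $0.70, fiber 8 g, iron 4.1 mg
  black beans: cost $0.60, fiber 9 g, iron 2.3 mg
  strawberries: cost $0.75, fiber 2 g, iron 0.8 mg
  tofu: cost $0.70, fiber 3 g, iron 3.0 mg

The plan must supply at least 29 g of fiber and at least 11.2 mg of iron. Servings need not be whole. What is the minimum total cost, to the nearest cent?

$2.24

Minimising a linear cost over {fiber ≥ 29, iron ≥ 11.2, servings ≥ 0} — the optimum is at a vertex, using one or two foods.
lentils only: max(29/8, 11.2/4.1) = 3.625 servings → $2.54.
black beans only: max(29/9, 11.2/2.3) = 4.87 servings → $2.92.
strawberries only: max(29/2, 11.2/0.8) = 14.5 servings → $10.88.
tofu only: max(29/3, 11.2/3.0) = 9.667 servings → $6.77.
lentils + black beans with both tight: 1.843 servings and 1.584 servings → $2.24.
lentils + strawberries: the both-tight solution has a negative serving — not a feasible corner.
lentils + tofu: the both-tight solution has a negative serving — not a feasible corner.
black beans + strawberries with both tight: 0.3077 servings and 13.12 servings → $10.02.
black beans + tofu with both tight: 2.657 servings and 1.697 servings → $2.78.
strawberries + tofu: the both-tight solution has a negative serving — not a feasible corner.
Cheapest feasible corner: $2.24.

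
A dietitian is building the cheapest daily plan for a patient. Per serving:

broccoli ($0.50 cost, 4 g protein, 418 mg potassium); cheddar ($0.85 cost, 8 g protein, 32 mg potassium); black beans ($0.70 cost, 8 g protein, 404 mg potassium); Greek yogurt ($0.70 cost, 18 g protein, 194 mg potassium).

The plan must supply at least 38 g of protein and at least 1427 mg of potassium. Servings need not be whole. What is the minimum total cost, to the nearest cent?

Two binding constraints pin down two serving amounts, so the optimal mix uses at most two foods. The candidates are each food alone (scaled to the tighter of protein/potassium) and each pair with both constraints tight.
broccoli only: max(38/4, 1427/418) = 9.5 servings → $4.75.
cheddar only: max(38/8, 1427/32) = 44.59 servings → $37.90.
black beans only: max(38/8, 1427/404) = 4.75 servings → $3.33.
Greek yogurt only: max(38/18, 1427/194) = 7.356 servings → $5.15.
broccoli + cheddar with both tight: 3.172 servings and 3.164 servings → $4.28.
broccoli + black beans: intersection lies outside the first quadrant.
broccoli + Greek yogurt with both tight: 2.714 servings and 1.508 servings → $2.41.
cheddar + black beans with both tight: 1.323 servings and 3.427 servings → $3.52.
cheddar + Greek yogurt: the both-tight solution has a negative serving — not a feasible corner.
black beans + Greek yogurt with both tight: 3.202 servings and 0.6881 servings → $2.72.
Cheapest feasible corner: $2.41.

$2.41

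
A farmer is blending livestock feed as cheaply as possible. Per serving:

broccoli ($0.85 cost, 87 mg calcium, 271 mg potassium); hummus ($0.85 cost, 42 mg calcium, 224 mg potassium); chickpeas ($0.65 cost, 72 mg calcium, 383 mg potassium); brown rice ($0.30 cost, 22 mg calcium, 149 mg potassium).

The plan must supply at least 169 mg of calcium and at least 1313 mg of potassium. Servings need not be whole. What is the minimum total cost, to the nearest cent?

$2.23

With two linear requirements the optimum uses one or two foods; enumerate the corners.
broccoli only: max(169/87, 1313/271) = 4.845 servings → $4.12.
hummus only: max(169/42, 1313/224) = 5.862 servings → $4.98.
chickpeas only: max(169/72, 1313/383) = 3.428 servings → $2.23.
brown rice only: max(169/22, 1313/149) = 8.812 servings → $2.64.
broccoli + hummus: intersection lies outside the first quadrant.
broccoli + chickpeas: the both-tight solution has a negative serving — not a feasible corner.
broccoli + brown rice with both targets exact would need a negative amount; discard.
hummus + chickpeas with both targets exact would need a negative amount; discard.
hummus + brown rice with both targets exact would need a negative amount; discard.
chickpeas + brown rice with both targets exact would need a negative amount; discard.
Cheapest feasible corner: $2.23.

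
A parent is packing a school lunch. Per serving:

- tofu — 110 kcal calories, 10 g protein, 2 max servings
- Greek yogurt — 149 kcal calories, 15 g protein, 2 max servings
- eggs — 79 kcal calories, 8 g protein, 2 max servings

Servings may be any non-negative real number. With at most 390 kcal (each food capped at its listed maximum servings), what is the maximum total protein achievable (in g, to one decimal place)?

Protein per kcal: eggs 0.1013, Greek yogurt 0.1007, tofu 0.09091.
Take 2 servings of eggs: uses 158 kcal, +16.0 g protein (running total 16.0 g).
Take 1.557 servings of Greek yogurt: uses 232 kcal, +23.4 g protein (running total 39.4 g).
Greedy by best ratio exhausts the calories allowance optimally: 39.4 g.

39.4 g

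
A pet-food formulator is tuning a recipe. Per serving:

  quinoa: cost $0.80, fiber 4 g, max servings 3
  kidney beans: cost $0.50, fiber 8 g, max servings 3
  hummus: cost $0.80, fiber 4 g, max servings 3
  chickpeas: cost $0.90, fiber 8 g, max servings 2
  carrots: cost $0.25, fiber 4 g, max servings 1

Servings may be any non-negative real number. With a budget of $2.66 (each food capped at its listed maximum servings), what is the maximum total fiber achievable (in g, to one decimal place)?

Fiber per dollar: kidney beans 16, carrots 16, chickpeas 8.889, quinoa 5, hummus 5.
Take 3 servings of kidney beans: spends $1.50, +24.0 g fiber (running total 24.0 g).
Take 1 serving of carrots: spends $0.25, +4.0 g fiber (running total 28.0 g).
Take 1.011 servings of chickpeas: spends $0.91, +8.1 g fiber (running total 36.1 g).
Filling greedily by fiber-per-dollar is optimal for one linear limit, giving 36.1 g.

36.1 g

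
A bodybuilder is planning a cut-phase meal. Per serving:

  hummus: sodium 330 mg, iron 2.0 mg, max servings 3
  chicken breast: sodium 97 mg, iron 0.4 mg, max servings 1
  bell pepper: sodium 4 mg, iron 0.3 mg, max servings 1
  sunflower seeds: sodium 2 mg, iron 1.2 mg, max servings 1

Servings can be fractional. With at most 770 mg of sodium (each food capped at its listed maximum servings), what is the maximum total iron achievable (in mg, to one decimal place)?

Iron per mg sodium: sunflower seeds 0.6, bell pepper 0.075, hummus 0.006061, chicken breast 0.004124.
Take 1 serving of sunflower seeds: uses 2 mg sodium, +1.2 mg iron (running total 1.2 mg).
Take 1 serving of bell pepper: uses 4 mg sodium, +0.3 mg iron (running total 1.5 mg).
Take 2.315 servings of hummus: uses 764 mg sodium, +4.6 mg iron (running total 6.1 mg).
Greedy by best ratio exhausts the sodium allowance optimally: 6.1 mg.

6.1 mg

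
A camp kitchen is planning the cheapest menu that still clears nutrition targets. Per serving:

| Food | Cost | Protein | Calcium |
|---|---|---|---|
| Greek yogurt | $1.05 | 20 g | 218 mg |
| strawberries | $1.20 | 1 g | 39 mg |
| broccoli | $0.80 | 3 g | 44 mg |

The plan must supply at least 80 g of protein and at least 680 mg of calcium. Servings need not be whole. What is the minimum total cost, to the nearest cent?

$4.20

At the optimum either one food covers both requirements or two foods hit both targets exactly; no other combination can be cheaper.
Greek yogurt only: max(80/20, 680/218) = 4 servings → $4.20.
strawberries only: max(80/1, 680/39) = 80 servings → $96.00.
broccoli only: max(80/3, 680/44) = 26.67 servings → $21.33.
Greek yogurt + strawberries: intersection lies outside the first quadrant.
Greek yogurt + broccoli with both targets exact would need a negative amount; discard.
strawberries + broccoli with both targets exact would need a negative amount; discard.
So the least-cost plan costs $4.20.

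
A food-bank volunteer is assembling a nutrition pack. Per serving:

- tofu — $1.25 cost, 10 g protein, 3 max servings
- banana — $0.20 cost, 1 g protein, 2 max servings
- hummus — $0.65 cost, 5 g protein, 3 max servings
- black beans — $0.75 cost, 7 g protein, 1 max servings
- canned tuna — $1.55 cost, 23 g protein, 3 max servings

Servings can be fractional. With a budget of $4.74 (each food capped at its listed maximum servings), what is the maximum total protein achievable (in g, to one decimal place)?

69.8 g

Protein per dollar: canned tuna 14.84, black beans 9.333, tofu 8, hummus 7.692, banana 5.
Take 3 servings of canned tuna: spends $4.65, +69.0 g protein (running total 69.0 g).
Take 0.12 servings of black beans: spends $0.09, +0.8 g protein (running total 69.8 g).
Greedy by best ratio exhausts the cost allowance optimally: 69.8 g.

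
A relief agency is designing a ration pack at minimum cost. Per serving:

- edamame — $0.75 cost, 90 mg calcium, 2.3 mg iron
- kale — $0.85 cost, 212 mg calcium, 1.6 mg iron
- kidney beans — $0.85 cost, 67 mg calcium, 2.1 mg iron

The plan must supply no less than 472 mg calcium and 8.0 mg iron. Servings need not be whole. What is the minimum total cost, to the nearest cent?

$2.96

A basic optimal solution has at most two foods positive. Try each food alone and each pair with both targets met exactly.
edamame only: max(472/90, 8.0/2.3) = 5.244 servings → $3.93.
kale only: max(472/212, 8.0/1.6) = 5 servings → $4.25.
kidney beans only: max(472/67, 8.0/2.1) = 7.045 servings → $5.99.
edamame + kale with both tight: 2.738 servings and 1.064 servings → $2.96.
edamame + kidney beans with both targets exact would need a negative amount; discard.
kale + kidney beans with both tight: 1.347 servings and 2.783 servings → $3.51.
So the least-cost plan costs $2.96.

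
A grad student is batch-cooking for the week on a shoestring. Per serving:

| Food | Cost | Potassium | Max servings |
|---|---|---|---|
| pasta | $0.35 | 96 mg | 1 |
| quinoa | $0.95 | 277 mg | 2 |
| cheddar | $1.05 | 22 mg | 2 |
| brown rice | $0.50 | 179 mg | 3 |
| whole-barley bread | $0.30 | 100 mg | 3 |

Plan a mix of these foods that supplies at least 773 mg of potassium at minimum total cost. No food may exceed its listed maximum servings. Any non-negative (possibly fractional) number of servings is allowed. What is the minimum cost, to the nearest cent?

Cost per mg of potassium: brown rice $0.0028, whole-barley bread $0.0030, quinoa $0.0034, pasta $0.0036, cheddar $0.0477.
Take 3 servings of brown rice: +537.0 mg potassium for $1.50 (total $1.50, still need 236.0 mg).
Take 2.36 servings of whole-barley bread: +236.0 mg potassium for $0.71 (total $2.21, still need 0.0 mg).
Filling from the cheapest source first is optimal under one linear minimum: $2.21.

$2.21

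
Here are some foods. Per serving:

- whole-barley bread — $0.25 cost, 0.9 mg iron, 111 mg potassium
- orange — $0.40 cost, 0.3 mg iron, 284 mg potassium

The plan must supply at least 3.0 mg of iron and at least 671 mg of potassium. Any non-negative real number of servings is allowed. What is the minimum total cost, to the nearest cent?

$1.22

A basic optimal solution has at most two foods positive. Try each food alone and each pair with both targets met exactly.
whole-barley bread only: max(3.0/0.9, 671/111) = 6.045 servings → $1.51.
orange only: max(3.0/0.3, 671/284) = 10 servings → $4.00.
whole-barley bread + orange with both tight: 2.927 servings and 1.219 servings → $1.22.
Cheapest feasible corner: $1.22.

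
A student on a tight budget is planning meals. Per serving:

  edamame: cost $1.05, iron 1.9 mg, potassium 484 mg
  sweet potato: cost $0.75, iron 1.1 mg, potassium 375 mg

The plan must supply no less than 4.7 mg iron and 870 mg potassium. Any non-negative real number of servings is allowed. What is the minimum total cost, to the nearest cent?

Compare the cost at each extreme point of the feasible region.
edamame only: max(4.7/1.9, 870/484) = 2.474 servings → $2.60.
sweet potato only: max(4.7/1.1, 870/375) = 4.273 servings → $3.20.
edamame + sweet potato: the both-tight solution has a negative serving — not a feasible corner.
Cheapest feasible corner: $2.60.

$2.60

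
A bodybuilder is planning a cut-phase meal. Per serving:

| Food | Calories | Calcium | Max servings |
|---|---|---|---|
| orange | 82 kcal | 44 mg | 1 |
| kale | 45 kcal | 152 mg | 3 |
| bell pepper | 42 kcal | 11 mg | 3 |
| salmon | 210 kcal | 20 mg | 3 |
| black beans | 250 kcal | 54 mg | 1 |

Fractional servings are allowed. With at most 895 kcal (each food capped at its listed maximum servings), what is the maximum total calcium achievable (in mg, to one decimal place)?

Calcium per kcal: kale 3.378, orange 0.5366, bell pepper 0.2619, black beans 0.216, salmon 0.09524.
Take 3 servings of kale: uses 135 kcal, +456.0 mg calcium (running total 456.0 mg).
Take 1 serving of orange: uses 82 kcal, +44.0 mg calcium (running total 500.0 mg).
Take 3 servings of bell pepper: uses 126 kcal, +33.0 mg calcium (running total 533.0 mg).
Take 1 serving of black beans: uses 250 kcal, +54.0 mg calcium (running total 587.0 mg).
Take 1.438 servings of salmon: uses 302 kcal, +28.8 mg calcium (running total 615.8 mg).
Filling greedily by calcium-per-kcal is optimal for one linear limit, giving 615.8 mg.

615.8 mg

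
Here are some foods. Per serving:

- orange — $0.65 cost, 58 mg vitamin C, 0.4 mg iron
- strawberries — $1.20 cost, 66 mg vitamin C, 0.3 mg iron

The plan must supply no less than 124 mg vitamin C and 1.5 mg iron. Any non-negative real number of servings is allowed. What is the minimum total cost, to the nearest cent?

$2.44

The cheapest plan sits at a corner of the feasible region — with two constraints it uses at most two foods.
orange only: max(124/58, 1.5/0.4) = 3.75 servings → $2.44.
strawberries only: max(124/66, 1.5/0.3) = 5 servings → $6.00.
orange + strawberries: the both-tight solution has a negative serving — not a feasible corner.
The minimum over all feasible corners is $2.44.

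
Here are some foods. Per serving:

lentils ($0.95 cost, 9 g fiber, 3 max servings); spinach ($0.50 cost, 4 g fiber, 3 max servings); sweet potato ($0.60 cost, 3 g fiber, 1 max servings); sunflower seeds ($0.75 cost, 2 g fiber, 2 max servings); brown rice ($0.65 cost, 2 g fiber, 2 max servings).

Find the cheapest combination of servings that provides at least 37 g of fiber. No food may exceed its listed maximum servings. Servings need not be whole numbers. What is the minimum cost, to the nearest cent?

$4.10

Cost per g of fiber: lentils $0.1056, spinach $0.1250, sweet potato $0.2000, brown rice $0.3250, sunflower seeds $0.3750.
Take 3 servings of lentils: +27.0 g fiber for $2.85 (total $2.85, still need 10.0 g).
Take 2.5 servings of spinach: +10.0 g fiber for $1.25 (total $4.10, still need 0.0 g).
Filling from the cheapest source first is optimal under one linear minimum: $4.10.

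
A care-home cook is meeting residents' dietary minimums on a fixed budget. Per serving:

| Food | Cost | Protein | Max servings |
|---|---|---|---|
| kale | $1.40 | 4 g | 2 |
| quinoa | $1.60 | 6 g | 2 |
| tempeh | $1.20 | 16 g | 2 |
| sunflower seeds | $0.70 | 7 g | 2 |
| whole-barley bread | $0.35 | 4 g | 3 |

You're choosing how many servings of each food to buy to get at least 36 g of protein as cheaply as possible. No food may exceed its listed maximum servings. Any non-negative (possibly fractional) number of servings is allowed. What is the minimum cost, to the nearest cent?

Cost per g of protein: tempeh $0.0750, whole-barley bread $0.0875, sunflower seeds $0.1000, quinoa $0.2667, kale $0.3500.
Take 2 servings of tempeh: +32.0 g protein for $2.40 (total $2.40, still need 4.0 g).
Take 1 serving of whole-barley bread: +4.0 g protein for $0.35 (total $2.75, still need 0.0 g).
Filling from the cheapest source first is optimal under one linear minimum: $2.75.

$2.75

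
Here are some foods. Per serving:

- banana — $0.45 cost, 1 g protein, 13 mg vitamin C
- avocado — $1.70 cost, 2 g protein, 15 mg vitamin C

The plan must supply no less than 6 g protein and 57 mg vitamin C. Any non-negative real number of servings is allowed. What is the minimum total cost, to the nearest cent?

$2.70

At the optimum either one food covers both requirements or two foods hit both targets exactly; no other combination can be cheaper.
banana only: max(6/1, 57/13) = 6 servings → $2.70.
avocado only: max(6/2, 57/15) = 3.8 servings → $6.46.
banana + avocado with both tight: 2.182 servings and 1.909 servings → $4.23.
The minimum over all feasible corners is $2.70.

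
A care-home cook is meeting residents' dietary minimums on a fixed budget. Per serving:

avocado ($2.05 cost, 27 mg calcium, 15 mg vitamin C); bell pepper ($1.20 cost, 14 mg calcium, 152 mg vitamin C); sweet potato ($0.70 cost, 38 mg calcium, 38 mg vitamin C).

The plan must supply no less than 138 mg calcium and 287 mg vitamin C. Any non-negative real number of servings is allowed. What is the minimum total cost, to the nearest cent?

$3.56

Two binding constraints pin down two serving amounts, so the optimal mix uses at most two foods. The candidates are each food alone (scaled to the tighter of calcium/vitamin C) and each pair with both constraints tight.
avocado only: max(138/27, 287/15) = 19.13 servings → $39.22.
bell pepper only: max(138/14, 287/152) = 9.857 servings → $11.83.
sweet potato only: max(138/38, 287/38) = 7.553 servings → $5.29.
avocado + bell pepper with both tight: 4.355 servings and 1.458 servings → $10.68.
avocado + sweet potato: the both-tight solution has a negative serving — not a feasible corner.
bell pepper + sweet potato with both tight: 1.08 servings and 3.234 servings → $3.56.
So the least-cost plan costs $3.56.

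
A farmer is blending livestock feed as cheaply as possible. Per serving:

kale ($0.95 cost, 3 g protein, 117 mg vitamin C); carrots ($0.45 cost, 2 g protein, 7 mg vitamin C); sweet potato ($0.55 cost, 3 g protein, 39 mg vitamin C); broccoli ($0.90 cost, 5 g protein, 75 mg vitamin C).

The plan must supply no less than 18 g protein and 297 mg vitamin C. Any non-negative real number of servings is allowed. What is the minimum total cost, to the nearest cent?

This is a tiny linear program; its minimum lies at a vertex of the feasible set. List the vertices and price them.
kale only: max(18/3, 297/117) = 6 servings → $5.70.
carrots only: max(18/2, 297/7) = 42.43 servings → $19.09.
sweet potato only: max(18/3, 297/39) = 7.615 servings → $4.19.
broccoli only: max(18/5, 297/75) = 3.96 servings → $3.56.
kale + carrots with both tight: 2.197 servings and 5.704 servings → $4.65.
kale + sweet potato with both tight: 0.8077 servings and 5.192 servings → $3.62.
kale + broccoli with both tight: 0.375 servings and 3.375 servings → $3.39.
carrots + sweet potato: the both-tight solution has a negative serving — not a feasible corner.
carrots + broccoli with both targets exact would need a negative amount; discard.
sweet potato + broccoli: intersection lies outside the first quadrant.
Cheapest feasible corner: $3.39.

$3.39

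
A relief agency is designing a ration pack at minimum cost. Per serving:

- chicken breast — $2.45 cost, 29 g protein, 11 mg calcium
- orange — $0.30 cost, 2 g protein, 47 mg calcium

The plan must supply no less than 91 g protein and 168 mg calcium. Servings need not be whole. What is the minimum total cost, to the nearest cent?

With two linear requirements the optimum uses one or two foods; enumerate the corners.
chicken breast only: max(91/29, 168/11) = 15.27 servings → $37.42.
orange only: max(91/2, 168/47) = 45.5 servings → $13.65.
chicken breast + orange with both tight: 2.939 servings and 2.887 servings → $8.07.
Cheapest feasible corner: $8.07.

$8.07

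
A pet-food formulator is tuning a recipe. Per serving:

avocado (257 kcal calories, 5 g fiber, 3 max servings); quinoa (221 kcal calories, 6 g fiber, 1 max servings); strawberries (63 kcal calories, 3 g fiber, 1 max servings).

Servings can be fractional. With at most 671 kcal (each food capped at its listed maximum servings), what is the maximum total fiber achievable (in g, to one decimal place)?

16.5 g

Fiber per kcal: strawberries 0.04762, quinoa 0.02715, avocado 0.01946.
Take 1 serving of strawberries: uses 63 kcal, +3.0 g fiber (running total 3.0 g).
Take 1 serving of quinoa: uses 221 kcal, +6.0 g fiber (running total 9.0 g).
Take 1.506 servings of avocado: uses 387 kcal, +7.5 g fiber (running total 16.5 g).
Greedy by best ratio exhausts the calories allowance optimally: 16.5 g.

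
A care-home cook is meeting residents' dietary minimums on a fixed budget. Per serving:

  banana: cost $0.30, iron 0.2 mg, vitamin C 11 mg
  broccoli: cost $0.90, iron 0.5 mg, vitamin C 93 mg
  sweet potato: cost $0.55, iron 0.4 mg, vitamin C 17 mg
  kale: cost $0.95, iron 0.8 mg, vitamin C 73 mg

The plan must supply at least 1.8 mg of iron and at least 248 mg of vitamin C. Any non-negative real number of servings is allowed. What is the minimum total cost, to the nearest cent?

An LP optimum is at a vertex; with two nutrient constraints at most two foods are used. Check each candidate.
banana only: max(1.8/0.2, 248/11) = 22.55 servings → $6.76.
broccoli only: max(1.8/0.5, 248/93) = 3.6 servings → $3.24.
sweet potato only: max(1.8/0.4, 248/17) = 14.59 servings → $8.02.
kale only: max(1.8/0.8, 248/73) = 3.397 servings → $3.23.
banana + broccoli with both tight: 3.313 servings and 2.275 servings → $3.04.
banana + sweet potato: the both-tight solution has a negative serving — not a feasible corner.
banana + kale: the both-tight solution has a negative serving — not a feasible corner.
broccoli + sweet potato with both tight: 2.39 servings and 1.512 servings → $2.98.
broccoli + kale with both tight: 1.768 servings and 1.145 servings → $2.68.
sweet potato + kale: intersection lies outside the first quadrant.
The minimum over all feasible corners is $2.68.

$2.68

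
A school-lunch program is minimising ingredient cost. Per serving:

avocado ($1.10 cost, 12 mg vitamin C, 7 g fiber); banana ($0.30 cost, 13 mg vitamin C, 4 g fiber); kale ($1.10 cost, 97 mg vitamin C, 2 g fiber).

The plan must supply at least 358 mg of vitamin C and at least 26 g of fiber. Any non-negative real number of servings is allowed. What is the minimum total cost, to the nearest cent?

This is a tiny linear program; its minimum lies at a vertex of the feasible set. List the vertices and price them.
avocado only: max(358/12, 26/7) = 29.83 servings → $32.82.
banana only: max(358/13, 26/4) = 27.54 servings → $8.26.
kale only: max(358/97, 26/2) = 13 servings → $14.30.
avocado + banana with both targets exact would need a negative amount; discard.
avocado + kale with both tight: 2.757 servings and 3.35 servings → $6.72.
banana + kale with both tight: 4.989 servings and 3.022 servings → $4.82.
Cheapest feasible corner: $4.82.

$4.82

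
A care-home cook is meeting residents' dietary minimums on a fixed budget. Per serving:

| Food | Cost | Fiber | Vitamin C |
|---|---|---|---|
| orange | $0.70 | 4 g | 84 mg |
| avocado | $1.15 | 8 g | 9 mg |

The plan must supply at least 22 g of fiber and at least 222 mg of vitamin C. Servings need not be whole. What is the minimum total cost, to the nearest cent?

orange only: max(22/4, 222/84) = 5.5 servings → $3.85.
avocado only: max(22/8, 222/9) = 24.67 servings → $28.37.
orange + avocado with both tight: 2.481 servings and 1.509 servings → $3.47.
Cheapest feasible corner: $3.47.

$3.47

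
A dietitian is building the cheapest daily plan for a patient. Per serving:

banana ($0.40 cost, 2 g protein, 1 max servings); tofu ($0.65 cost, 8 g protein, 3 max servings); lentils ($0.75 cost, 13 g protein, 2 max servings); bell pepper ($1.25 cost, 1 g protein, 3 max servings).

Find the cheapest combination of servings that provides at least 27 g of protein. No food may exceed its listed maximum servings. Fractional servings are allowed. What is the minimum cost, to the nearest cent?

$1.58

Cost per g of protein: lentils $0.0577, tofu $0.0813, banana $0.2000, bell pepper $1.2500.
Take 2 servings of lentils: +26.0 g protein for $1.50 (total $1.50, still need 1.0 g).
Take 0.125 servings of tofu: +1.0 g protein for $0.08 (total $1.58, still need 0.0 g).
Filling from the cheapest source first is optimal under one linear minimum: $1.58.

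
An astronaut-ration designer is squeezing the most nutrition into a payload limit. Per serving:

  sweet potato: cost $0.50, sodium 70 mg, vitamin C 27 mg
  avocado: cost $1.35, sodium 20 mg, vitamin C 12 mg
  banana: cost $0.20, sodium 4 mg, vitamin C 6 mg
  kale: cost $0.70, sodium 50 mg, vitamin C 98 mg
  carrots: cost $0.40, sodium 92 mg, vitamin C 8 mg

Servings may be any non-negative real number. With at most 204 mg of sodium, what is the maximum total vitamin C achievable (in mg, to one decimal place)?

Vitamin C per mg sodium: kale 1.96, banana 1.5, avocado 0.6, sweet potato 0.3857, carrots 0.08696.
With no serving limits, spend the whole sodium allowance on kale: 204 mg / 50 mg × 98 mg = 399.8 mg.

399.8 mg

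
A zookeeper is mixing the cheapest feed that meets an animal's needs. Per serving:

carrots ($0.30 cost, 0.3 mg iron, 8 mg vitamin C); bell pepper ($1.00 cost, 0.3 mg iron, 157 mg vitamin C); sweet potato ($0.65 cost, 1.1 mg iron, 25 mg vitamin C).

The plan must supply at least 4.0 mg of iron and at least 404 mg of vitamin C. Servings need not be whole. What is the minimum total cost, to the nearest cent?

With two linear requirements the optimum uses one or two foods; enumerate the corners.
carrots only: max(4.0/0.3, 404/8) = 50.5 servings → $15.15.
bell pepper only: max(4.0/0.3, 404/157) = 13.33 servings → $13.33.
sweet potato only: max(4.0/1.1, 404/25) = 16.16 servings → $10.50.
carrots + bell pepper with both tight: 11.34 servings and 1.996 servings → $5.40.
carrots + sweet potato with both targets exact would need a negative amount; discard.
bell pepper + sweet potato with both tight: 2.085 servings and 3.068 servings → $4.08.
Cheapest feasible corner: $4.08.

$4.08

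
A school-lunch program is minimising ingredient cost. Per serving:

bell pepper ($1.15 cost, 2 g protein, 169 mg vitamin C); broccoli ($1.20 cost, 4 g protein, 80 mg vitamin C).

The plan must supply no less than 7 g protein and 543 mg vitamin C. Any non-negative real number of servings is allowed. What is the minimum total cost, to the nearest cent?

The cheapest plan sits at a corner of the feasible region — with two constraints it uses at most two foods.
bell pepper only: max(7/2, 543/169) = 3.5 servings → $4.03.
broccoli only: max(7/4, 543/80) = 6.787 servings → $8.14.
bell pepper + broccoli with both tight: 3.124 servings and 0.188 servings → $3.82.
Cheapest feasible corner: $3.82.

$3.82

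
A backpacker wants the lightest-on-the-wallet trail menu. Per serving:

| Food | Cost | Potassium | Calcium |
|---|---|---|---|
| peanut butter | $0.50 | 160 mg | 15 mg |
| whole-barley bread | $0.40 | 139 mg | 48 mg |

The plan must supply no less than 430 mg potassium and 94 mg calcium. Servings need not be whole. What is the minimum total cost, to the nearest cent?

peanut butter only: max(430/160, 94/15) = 6.267 servings → $3.13.
whole-barley bread only: max(430/139, 94/48) = 3.094 servings → $1.24.
peanut butter + whole-barley bread with both tight: 1.354 servings and 1.535 servings → $1.29.
The minimum over all feasible corners is $1.24.

$1.24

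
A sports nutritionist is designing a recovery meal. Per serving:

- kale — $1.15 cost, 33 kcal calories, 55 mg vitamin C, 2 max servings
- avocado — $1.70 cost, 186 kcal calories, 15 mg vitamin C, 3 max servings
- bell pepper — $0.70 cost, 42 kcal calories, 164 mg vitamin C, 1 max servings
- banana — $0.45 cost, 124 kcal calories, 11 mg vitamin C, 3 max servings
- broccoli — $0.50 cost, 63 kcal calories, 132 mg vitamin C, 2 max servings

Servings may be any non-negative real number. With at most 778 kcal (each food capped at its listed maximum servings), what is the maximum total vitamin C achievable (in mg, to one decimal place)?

584.9 mg

Vitamin C per kcal: bell pepper 3.905, broccoli 2.095, kale 1.667, banana 0.08871, avocado 0.08065.
Take 1 serving of bell pepper: uses 42 kcal, +164.0 mg vitamin C (running total 164.0 mg).
Take 2 servings of broccoli: uses 126 kcal, +264.0 mg vitamin C (running total 428.0 mg).
Take 2 servings of kale: uses 66 kcal, +110.0 mg vitamin C (running total 538.0 mg).
Take 3 servings of banana: uses 372 kcal, +33.0 mg vitamin C (running total 571.0 mg).
Take 0.9247 servings of avocado: uses 172 kcal, +13.9 mg vitamin C (running total 584.9 mg).
Greedy by best ratio exhausts the calories allowance optimally: 584.9 mg.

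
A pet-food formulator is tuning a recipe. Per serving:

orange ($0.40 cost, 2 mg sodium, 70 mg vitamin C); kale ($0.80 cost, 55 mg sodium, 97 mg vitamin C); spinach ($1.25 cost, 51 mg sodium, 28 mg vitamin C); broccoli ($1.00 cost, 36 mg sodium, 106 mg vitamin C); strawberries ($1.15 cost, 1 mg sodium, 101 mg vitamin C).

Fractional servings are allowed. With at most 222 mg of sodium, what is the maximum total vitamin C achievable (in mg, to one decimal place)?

Vitamin C per mg sodium: strawberries 101, orange 35, broccoli 2.944, kale 1.764, spinach 0.549.
With no serving limits, spend the whole sodium allowance on strawberries: 222 mg / 1 mg × 101 mg = 22422.0 mg.

22422.0 mg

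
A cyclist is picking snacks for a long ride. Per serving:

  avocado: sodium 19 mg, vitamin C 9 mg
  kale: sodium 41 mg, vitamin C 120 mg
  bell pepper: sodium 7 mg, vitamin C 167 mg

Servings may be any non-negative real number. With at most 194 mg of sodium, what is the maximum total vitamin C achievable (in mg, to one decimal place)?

4628.3 mg

Vitamin C per mg sodium: bell pepper 23.86, kale 2.927, avocado 0.4737.
With no serving limits, spend the whole sodium allowance on bell pepper: 194 mg / 7 mg × 167 mg = 4628.3 mg.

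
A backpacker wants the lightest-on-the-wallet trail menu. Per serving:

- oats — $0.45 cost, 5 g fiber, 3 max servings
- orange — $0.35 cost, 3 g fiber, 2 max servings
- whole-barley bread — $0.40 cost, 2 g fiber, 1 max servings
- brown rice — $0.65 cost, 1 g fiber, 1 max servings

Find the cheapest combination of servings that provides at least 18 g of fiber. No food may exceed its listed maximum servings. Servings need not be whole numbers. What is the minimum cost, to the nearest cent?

$1.70

Cost per g of fiber: oats $0.0900, orange $0.1167, whole-barley bread $0.2000, brown rice $0.6500.
Take 3 servings of oats: +15.0 g fiber for $1.35 (total $1.35, still need 3.0 g).
Take 1 serving of orange: +3.0 g fiber for $0.35 (total $1.70, still need 0.0 g).
Filling from the cheapest source first is optimal under one linear minimum: $1.70.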